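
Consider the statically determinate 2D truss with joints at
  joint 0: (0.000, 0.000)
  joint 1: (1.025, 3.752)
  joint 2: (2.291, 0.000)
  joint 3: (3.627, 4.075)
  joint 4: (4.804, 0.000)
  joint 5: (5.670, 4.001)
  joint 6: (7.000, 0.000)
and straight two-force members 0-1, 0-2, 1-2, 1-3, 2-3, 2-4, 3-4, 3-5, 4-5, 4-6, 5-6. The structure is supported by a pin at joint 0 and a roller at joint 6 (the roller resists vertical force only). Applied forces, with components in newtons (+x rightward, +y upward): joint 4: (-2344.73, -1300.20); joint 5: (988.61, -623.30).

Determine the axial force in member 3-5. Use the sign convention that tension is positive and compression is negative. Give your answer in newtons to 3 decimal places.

46.187

N=7 nodes, M=11 members, R=3 reactions → 2N=14, M+R=14
member 0 (0-1): L=3.8895, (cx,cy)=(0.2635,0.9647)
member 1 (0-2): L=2.2910, (cx,cy)=(1.0000,0.0000)
member 2 (1-2): L=3.9598, (cx,cy)=(0.3197,-0.9475)
member 3 (1-3): L=2.6220, (cx,cy)=(0.9924,0.1232)
member 4 (2-3): L=4.2884, (cx,cy)=(0.3115,0.9502)
member 5 (2-4): L=2.5130, (cx,cy)=(1.0000,0.0000)
member 6 (3-4): L=4.2416, (cx,cy)=(0.2775,-0.9607)
member 7 (3-5): L=2.0443, (cx,cy)=(0.9993,-0.0362)
member 8 (4-5): L=4.0936, (cx,cy)=(0.2115,0.9774)
member 9 (4-6): L=2.1960, (cx,cy)=(1.0000,0.0000)
member 10 (5-6): L=4.2163, (cx,cy)=(0.3154,-0.9489)
solve A·x = −loads:
  F[0-1] = +40.1626 N (tension)
  F[0-2] = -1366.7041 N (compression)
  F[1-2] = -37.9143 N (compression)
  F[1-3] = +22.8800 N (tension)
  F[2-3] = +37.8058 N (tension)
  F[2-4] = -1390.6036 N (compression)
  F[3-4] = -42.0668 N (compression)
  F[3-5] = +46.1870 N (tension)
  F[4-5] = +1371.6585 N (tension)
  F[4-6] = +652.2827 N (tension)
  F[5-6] = -2067.8177 N (compression)
  Rx@0 = +1356.1200 N
  Ry@0 = -38.7429 N
  Ry@6 = +1962.2429 N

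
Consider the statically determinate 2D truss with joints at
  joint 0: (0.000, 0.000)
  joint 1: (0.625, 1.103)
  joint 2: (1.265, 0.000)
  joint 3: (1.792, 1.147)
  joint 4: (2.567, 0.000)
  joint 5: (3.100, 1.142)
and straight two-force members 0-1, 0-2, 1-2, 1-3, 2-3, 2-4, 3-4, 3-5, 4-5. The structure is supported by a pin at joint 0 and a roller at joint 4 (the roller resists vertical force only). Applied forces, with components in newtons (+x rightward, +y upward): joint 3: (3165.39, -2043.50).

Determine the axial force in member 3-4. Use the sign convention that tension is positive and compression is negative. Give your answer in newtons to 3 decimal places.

-3428.630

N=6 nodes, M=9 members, R=3 reactions → 2N=12, M+R=12
member 0 (0-1): L=1.2678, (cx,cy)=(0.4930,0.8700)
member 1 (0-2): L=1.2650, (cx,cy)=(1.0000,0.0000)
member 2 (1-2): L=1.2752, (cx,cy)=(0.5019,-0.8649)
member 3 (1-3): L=1.1678, (cx,cy)=(0.9993,0.0377)
member 4 (2-3): L=1.2623, (cx,cy)=(0.4175,0.9087)
member 5 (2-4): L=1.3020, (cx,cy)=(1.0000,0.0000)
member 6 (3-4): L=1.3843, (cx,cy)=(0.5599,-0.8286)
member 7 (3-5): L=1.3080, (cx,cy)=(1.0000,-0.0038)
member 8 (4-5): L=1.2603, (cx,cy)=(0.4229,0.9062)
solve A·x = −loads:
  F[0-1] = +916.5451 N (tension)
  F[0-2] = +2713.5400 N (tension)
  F[1-2] = -882.9274 N (compression)
  F[1-3] = +895.6013 N (tension)
  F[2-3] = +840.4326 N (tension)
  F[2-4] = +1919.5439 N (tension)
  F[3-4] = -3428.6299 N (compression)
  F[3-5] = -0.0000 N (compression)
  F[4-5] = +0.0000 N (tension)
  Rx@0 = -3165.3900 N
  Ry@0 = -797.4249 N
  Ry@4 = +2840.9249 N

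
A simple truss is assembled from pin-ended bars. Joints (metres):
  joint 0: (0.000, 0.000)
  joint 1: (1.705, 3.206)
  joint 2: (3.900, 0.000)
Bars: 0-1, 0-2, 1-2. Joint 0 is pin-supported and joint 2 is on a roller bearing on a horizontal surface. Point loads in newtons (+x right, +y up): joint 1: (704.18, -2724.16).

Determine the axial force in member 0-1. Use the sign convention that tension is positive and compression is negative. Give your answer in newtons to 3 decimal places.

N=3 nodes, M=3 members, R=3 reactions → 2N=6, M+R=6
member 0 (0-1): L=3.6312, (cx,cy)=(0.4695,0.8829)
member 1 (0-2): L=3.9000, (cx,cy)=(1.0000,0.0000)
member 2 (1-2): L=3.8854, (cx,cy)=(0.5649,-0.8251)
solve A·x = −loads:
  F[0-1] = -1080.9056 N (compression)
  F[0-2] = +1211.7132 N (tension)
  F[1-2] = -2144.8795 N (compression)
  Rx@0 = -704.1800 N
  Ry@0 = +954.3411 N
  Ry@2 = +1769.8189 N

-1080.906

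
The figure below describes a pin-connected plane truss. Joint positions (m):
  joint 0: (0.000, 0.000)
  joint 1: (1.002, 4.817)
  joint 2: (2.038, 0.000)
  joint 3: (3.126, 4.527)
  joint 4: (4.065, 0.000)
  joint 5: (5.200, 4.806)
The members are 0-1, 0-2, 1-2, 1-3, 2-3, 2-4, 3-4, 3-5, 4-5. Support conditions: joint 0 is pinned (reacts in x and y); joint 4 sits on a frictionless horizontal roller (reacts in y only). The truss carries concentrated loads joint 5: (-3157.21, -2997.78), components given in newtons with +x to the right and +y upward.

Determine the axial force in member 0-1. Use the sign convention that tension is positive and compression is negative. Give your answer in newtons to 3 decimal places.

N=6 nodes, M=9 members, R=3 reactions → 2N=12, M+R=12
member 0 (0-1): L=4.9201, (cx,cy)=(0.2037,0.9790)
member 1 (0-2): L=2.0380, (cx,cy)=(1.0000,0.0000)
member 2 (1-2): L=4.9271, (cx,cy)=(0.2103,-0.9776)
member 3 (1-3): L=2.1437, (cx,cy)=(0.9908,-0.1353)
member 4 (2-3): L=4.6559, (cx,cy)=(0.2337,0.9723)
member 5 (2-4): L=2.0270, (cx,cy)=(1.0000,0.0000)
member 6 (3-4): L=4.6234, (cx,cy)=(0.2031,-0.9792)
member 7 (3-5): L=2.0927, (cx,cy)=(0.9911,0.1333)
member 8 (4-5): L=4.9382, (cx,cy)=(0.2298,0.9732)
solve A·x = −loads:
  F[0-1] = -2957.6971 N (compression)
  F[0-2] = -2554.8633 N (compression)
  F[1-2] = +3138.2016 N (tension)
  F[1-3] = -1273.9068 N (compression)
  F[2-3] = -3155.4095 N (compression)
  F[2-4] = -1157.6525 N (compression)
  F[3-4] = +2609.8160 N (tension)
  F[3-5] = -2552.3945 N (compression)
  F[4-5] = -2730.5930 N (compression)
  Rx@0 = +3157.2100 N
  Ry@0 = +2895.7124 N
  Ry@4 = +102.0676 N

-2957.697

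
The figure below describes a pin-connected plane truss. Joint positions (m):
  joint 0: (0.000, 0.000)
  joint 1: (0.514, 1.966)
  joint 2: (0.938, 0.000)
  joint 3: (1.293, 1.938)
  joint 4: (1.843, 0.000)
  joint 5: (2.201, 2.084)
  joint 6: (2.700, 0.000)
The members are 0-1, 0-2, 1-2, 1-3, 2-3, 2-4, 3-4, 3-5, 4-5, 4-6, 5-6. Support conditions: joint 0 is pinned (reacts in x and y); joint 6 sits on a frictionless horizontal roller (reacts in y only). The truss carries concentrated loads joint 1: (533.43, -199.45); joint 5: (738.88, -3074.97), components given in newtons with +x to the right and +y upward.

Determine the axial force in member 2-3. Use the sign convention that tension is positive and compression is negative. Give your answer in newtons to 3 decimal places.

421.481

N=7 nodes, M=11 members, R=3 reactions → 2N=14, M+R=14
member 0 (0-1): L=2.0321, (cx,cy)=(0.2529,0.9675)
member 1 (0-2): L=0.9380, (cx,cy)=(1.0000,0.0000)
member 2 (1-2): L=2.0112, (cx,cy)=(0.2108,-0.9775)
member 3 (1-3): L=0.7795, (cx,cy)=(0.9994,-0.0359)
member 4 (2-3): L=1.9702, (cx,cy)=(0.1802,0.9836)
member 5 (2-4): L=0.9050, (cx,cy)=(1.0000,0.0000)
member 6 (3-4): L=2.0145, (cx,cy)=(0.2730,-0.9620)
member 7 (3-5): L=0.9197, (cx,cy)=(0.9873,0.1588)
member 8 (4-5): L=2.1145, (cx,cy)=(0.1693,0.9856)
member 9 (4-6): L=0.8570, (cx,cy)=(1.0000,0.0000)
member 10 (5-6): L=2.1429, (cx,cy)=(0.2329,-0.9725)
solve A·x = −loads:
  F[0-1] = +236.6364 N (tension)
  F[0-2] = +1212.4545 N (tension)
  F[1-2] = -424.1151 N (compression)
  F[1-3] = -384.4110 N (compression)
  F[2-3] = +421.4813 N (tension)
  F[2-4] = +1047.1002 N (tension)
  F[3-4] = -475.1436 N (compression)
  F[3-5] = -180.7911 N (compression)
  F[4-5] = +463.7880 N (tension)
  F[4-6] = +838.8567 N (tension)
  F[5-6] = -3602.3910 N (compression)
  Rx@0 = -1272.3100 N
  Ry@0 = -228.9413 N
  Ry@6 = +3503.3613 N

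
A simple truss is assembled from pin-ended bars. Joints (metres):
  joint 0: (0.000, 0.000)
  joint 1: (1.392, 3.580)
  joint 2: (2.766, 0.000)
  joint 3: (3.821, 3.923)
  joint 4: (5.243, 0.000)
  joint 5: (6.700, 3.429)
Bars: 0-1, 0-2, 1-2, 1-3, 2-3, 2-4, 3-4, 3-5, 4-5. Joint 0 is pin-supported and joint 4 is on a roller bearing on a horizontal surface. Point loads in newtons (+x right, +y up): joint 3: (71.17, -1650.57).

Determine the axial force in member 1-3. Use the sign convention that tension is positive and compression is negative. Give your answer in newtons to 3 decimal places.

-291.936

N=6 nodes, M=9 members, R=3 reactions → 2N=12, M+R=12
member 0 (0-1): L=3.8411, (cx,cy)=(0.3624,0.9320)
member 1 (0-2): L=2.7660, (cx,cy)=(1.0000,0.0000)
member 2 (1-2): L=3.8346, (cx,cy)=(0.3583,-0.9336)
member 3 (1-3): L=2.4531, (cx,cy)=(0.9902,0.1398)
member 4 (2-3): L=4.0624, (cx,cy)=(0.2597,0.9657)
member 5 (2-4): L=2.4770, (cx,cy)=(1.0000,0.0000)
member 6 (3-4): L=4.1728, (cx,cy)=(0.3408,-0.9401)
member 7 (3-5): L=2.9211, (cx,cy)=(0.9856,-0.1691)
member 8 (4-5): L=3.7257, (cx,cy)=(0.3911,0.9204)
solve A·x = −loads:
  F[0-1] = -423.1796 N (compression)
  F[0-2] = +224.5286 N (tension)
  F[1-2] = +378.7425 N (tension)
  F[1-3] = -291.9355 N (compression)
  F[2-3] = -366.1573 N (compression)
  F[2-4] = +455.3287 N (tension)
  F[3-4] = -1336.1336 N (compression)
  F[3-5] = -0.0000 N (tension)
  F[4-5] = +0.0000 N (tension)
  Rx@0 = -71.1700 N
  Ry@0 = +394.4136 N
  Ry@4 = +1256.1564 N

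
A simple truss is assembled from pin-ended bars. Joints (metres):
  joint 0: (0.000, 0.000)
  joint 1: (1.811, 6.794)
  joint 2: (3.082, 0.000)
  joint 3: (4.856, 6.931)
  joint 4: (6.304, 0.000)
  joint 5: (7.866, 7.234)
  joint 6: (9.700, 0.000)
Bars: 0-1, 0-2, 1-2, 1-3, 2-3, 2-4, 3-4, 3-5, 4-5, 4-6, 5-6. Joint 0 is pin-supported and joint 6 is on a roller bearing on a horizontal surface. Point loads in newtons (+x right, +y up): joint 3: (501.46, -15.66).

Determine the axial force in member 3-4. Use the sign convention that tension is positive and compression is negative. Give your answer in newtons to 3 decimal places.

N=7 nodes, M=11 members, R=3 reactions → 2N=14, M+R=14
member 0 (0-1): L=7.0312, (cx,cy)=(0.2576,0.9663)
member 1 (0-2): L=3.0820, (cx,cy)=(1.0000,0.0000)
member 2 (1-2): L=6.9119, (cx,cy)=(0.1839,-0.9829)
member 3 (1-3): L=3.0481, (cx,cy)=(0.9990,0.0449)
member 4 (2-3): L=7.1544, (cx,cy)=(0.2480,0.9688)
member 5 (2-4): L=3.2220, (cx,cy)=(1.0000,0.0000)
member 6 (3-4): L=7.0806, (cx,cy)=(0.2045,-0.9789)
member 7 (3-5): L=3.0252, (cx,cy)=(0.9950,0.1002)
member 8 (4-5): L=7.4007, (cx,cy)=(0.2111,0.9775)
member 9 (4-6): L=3.3960, (cx,cy)=(1.0000,0.0000)
member 10 (5-6): L=7.4629, (cx,cy)=(0.2458,-0.9693)
solve A·x = −loads:
  F[0-1] = +362.7291 N (tension)
  F[0-2] = +408.0336 N (tension)
  F[1-2] = -349.3546 N (compression)
  F[1-3] = +157.8276 N (tension)
  F[2-3] = +354.4669 N (tension)
  F[2-4] = +255.8989 N (tension)
  F[3-4] = -392.1256 N (compression)
  F[3-5] = -176.5967 N (compression)
  F[4-5] = +392.6846 N (tension)
  F[4-6] = +92.8284 N (tension)
  F[5-6] = -377.7349 N (compression)
  Rx@0 = -501.4600 N
  Ry@0 = -350.4910 N
  Ry@6 = +366.1510 N

-392.126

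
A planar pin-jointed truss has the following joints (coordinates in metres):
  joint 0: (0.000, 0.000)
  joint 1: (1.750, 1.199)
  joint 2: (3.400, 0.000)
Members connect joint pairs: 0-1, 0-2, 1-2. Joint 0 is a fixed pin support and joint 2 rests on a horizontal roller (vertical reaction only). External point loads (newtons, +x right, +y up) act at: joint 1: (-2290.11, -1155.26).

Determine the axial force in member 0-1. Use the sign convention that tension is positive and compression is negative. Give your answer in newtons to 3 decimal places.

-2420.776

N=3 nodes, M=3 members, R=3 reactions → 2N=6, M+R=6
member 0 (0-1): L=2.1213, (cx,cy)=(0.8249,0.5652)
member 1 (0-2): L=3.4000, (cx,cy)=(1.0000,0.0000)
member 2 (1-2): L=2.0396, (cx,cy)=(0.8090,-0.5879)
solve A·x = −loads:
  F[0-1] = -2420.7765 N (compression)
  F[0-2] = -293.0937 N (compression)
  F[1-2] = +362.3052 N (tension)
  Rx@0 = +2290.1100 N
  Ry@0 = +1368.2414 N
  Ry@2 = -212.9814 N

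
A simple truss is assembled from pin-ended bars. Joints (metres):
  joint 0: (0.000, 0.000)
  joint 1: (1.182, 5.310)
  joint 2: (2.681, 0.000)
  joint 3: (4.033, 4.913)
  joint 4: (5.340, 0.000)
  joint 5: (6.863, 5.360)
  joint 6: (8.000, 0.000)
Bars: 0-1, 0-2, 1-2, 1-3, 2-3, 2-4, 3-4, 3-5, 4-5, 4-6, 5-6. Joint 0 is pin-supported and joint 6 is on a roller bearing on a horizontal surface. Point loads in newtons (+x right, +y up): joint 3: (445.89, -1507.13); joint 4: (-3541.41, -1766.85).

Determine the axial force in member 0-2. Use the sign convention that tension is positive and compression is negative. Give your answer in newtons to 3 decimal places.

N=7 nodes, M=11 members, R=3 reactions → 2N=14, M+R=14
member 0 (0-1): L=5.4400, (cx,cy)=(0.2173,0.9761)
member 1 (0-2): L=2.6810, (cx,cy)=(1.0000,0.0000)
member 2 (1-2): L=5.5175, (cx,cy)=(0.2717,-0.9624)
member 3 (1-3): L=2.8785, (cx,cy)=(0.9904,-0.1379)
member 4 (2-3): L=5.0956, (cx,cy)=(0.2653,0.9642)
member 5 (2-4): L=2.6590, (cx,cy)=(1.0000,0.0000)
member 6 (3-4): L=5.0839, (cx,cy)=(0.2571,-0.9664)
member 7 (3-5): L=2.8651, (cx,cy)=(0.9878,0.1560)
member 8 (4-5): L=5.5722, (cx,cy)=(0.2733,0.9619)
member 9 (4-6): L=2.6600, (cx,cy)=(1.0000,0.0000)
member 10 (5-6): L=5.4793, (cx,cy)=(0.2075,-0.9782)
solve A·x = −loads:
  F[0-1] = -1086.9620 N (compression)
  F[0-2] = -2859.3440 N (compression)
  F[1-2] = +1183.1412 N (tension)
  F[1-3] = -562.9916 N (compression)
  F[2-3] = -1180.9677 N (compression)
  F[2-4] = -2224.5681 N (compression)
  F[3-4] = -649.5883 N (compression)
  F[3-5] = -1164.0961 N (compression)
  F[4-5] = +2489.3944 N (tension)
  F[4-6] = +469.4339 N (tension)
  F[5-6] = -2262.2284 N (compression)
  Rx@0 = +3095.5200 N
  Ry@0 = +1060.9935 N
  Ry@6 = +2212.9865 N

-2859.344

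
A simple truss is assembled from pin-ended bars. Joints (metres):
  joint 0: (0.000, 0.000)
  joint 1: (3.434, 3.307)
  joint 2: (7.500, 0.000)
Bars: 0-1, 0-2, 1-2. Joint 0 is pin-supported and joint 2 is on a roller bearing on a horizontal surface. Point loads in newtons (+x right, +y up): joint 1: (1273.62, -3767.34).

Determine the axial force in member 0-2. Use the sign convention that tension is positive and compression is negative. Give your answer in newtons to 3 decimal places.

N=3 nodes, M=3 members, R=3 reactions → 2N=6, M+R=6
member 0 (0-1): L=4.7675, (cx,cy)=(0.7203,0.6937)
member 1 (0-2): L=7.5000, (cx,cy)=(1.0000,0.0000)
member 2 (1-2): L=5.2410, (cx,cy)=(0.7758,-0.6310)
solve A·x = −loads:
  F[0-1] = -2134.7853 N (compression)
  F[0-2] = +2811.3075 N (tension)
  F[1-2] = -3623.7588 N (compression)
  Rx@0 = -1273.6200 N
  Ry@0 = +1480.8191 N
  Ry@2 = +2286.5209 N

2811.308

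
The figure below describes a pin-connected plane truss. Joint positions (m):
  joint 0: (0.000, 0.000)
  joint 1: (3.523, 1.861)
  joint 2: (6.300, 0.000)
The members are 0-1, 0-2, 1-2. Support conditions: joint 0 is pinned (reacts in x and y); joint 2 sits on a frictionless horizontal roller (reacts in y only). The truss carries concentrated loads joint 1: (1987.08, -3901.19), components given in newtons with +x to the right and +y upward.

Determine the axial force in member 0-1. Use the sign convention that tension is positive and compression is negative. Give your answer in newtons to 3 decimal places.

N=3 nodes, M=3 members, R=3 reactions → 2N=6, M+R=6
member 0 (0-1): L=3.9843, (cx,cy)=(0.8842,0.4671)
member 1 (0-2): L=6.3000, (cx,cy)=(1.0000,0.0000)
member 2 (1-2): L=3.3429, (cx,cy)=(0.8307,-0.5567)
solve A·x = −loads:
  F[0-1] = -2424.9420 N (compression)
  F[0-2] = +4131.2498 N (tension)
  F[1-2] = -4973.1358 N (compression)
  Rx@0 = -1987.0800 N
  Ry@0 = +1132.6427 N
  Ry@2 = +2768.5473 N

-2424.942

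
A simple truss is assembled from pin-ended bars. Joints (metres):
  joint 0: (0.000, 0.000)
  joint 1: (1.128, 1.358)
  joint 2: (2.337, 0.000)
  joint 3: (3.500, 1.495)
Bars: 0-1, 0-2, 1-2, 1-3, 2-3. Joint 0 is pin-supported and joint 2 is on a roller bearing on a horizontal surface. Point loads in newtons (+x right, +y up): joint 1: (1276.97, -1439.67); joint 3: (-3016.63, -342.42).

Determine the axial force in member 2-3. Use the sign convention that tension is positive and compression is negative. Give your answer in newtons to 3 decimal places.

N=4 nodes, M=5 members, R=3 reactions → 2N=8, M+R=8
member 0 (0-1): L=1.7654, (cx,cy)=(0.6390,0.7692)
member 1 (0-2): L=2.3370, (cx,cy)=(1.0000,0.0000)
member 2 (1-2): L=1.8182, (cx,cy)=(0.6649,-0.7469)
member 3 (1-3): L=2.3760, (cx,cy)=(0.9983,0.0577)
member 4 (2-3): L=1.8941, (cx,cy)=(0.6140,0.7893)
solve A·x = −loads:
  F[0-1] = -2290.7170 N (compression)
  F[0-2] = -275.9885 N (compression)
  F[1-2] = +209.0332 N (tension)
  F[1-3] = -2884.4360 N (compression)
  F[2-3] = -223.1108 N (compression)
  Rx@0 = +1739.6600 N
  Ry@0 = +1762.1152 N
  Ry@2 = +19.9748 N

-223.111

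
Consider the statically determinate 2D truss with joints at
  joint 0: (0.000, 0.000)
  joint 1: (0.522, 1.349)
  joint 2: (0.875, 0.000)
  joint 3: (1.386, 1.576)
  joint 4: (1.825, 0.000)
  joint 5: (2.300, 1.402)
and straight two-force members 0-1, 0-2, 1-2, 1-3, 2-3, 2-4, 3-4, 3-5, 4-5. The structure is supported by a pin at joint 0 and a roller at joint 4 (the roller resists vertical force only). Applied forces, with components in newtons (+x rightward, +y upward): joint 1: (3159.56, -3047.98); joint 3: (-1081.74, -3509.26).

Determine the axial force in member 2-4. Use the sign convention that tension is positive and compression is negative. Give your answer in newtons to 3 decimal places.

1375.566

N=6 nodes, M=9 members, R=3 reactions → 2N=12, M+R=12
member 0 (0-1): L=1.4465, (cx,cy)=(0.3609,0.9326)
member 1 (0-2): L=0.8750, (cx,cy)=(1.0000,0.0000)
member 2 (1-2): L=1.3944, (cx,cy)=(0.2532,-0.9674)
member 3 (1-3): L=0.8933, (cx,cy)=(0.9672,0.2541)
member 4 (2-3): L=1.6568, (cx,cy)=(0.3084,0.9512)
member 5 (2-4): L=0.9500, (cx,cy)=(1.0000,0.0000)
member 6 (3-4): L=1.6360, (cx,cy)=(0.2683,-0.9633)
member 7 (3-5): L=0.9304, (cx,cy)=(0.9824,-0.1870)
member 8 (4-5): L=1.4803, (cx,cy)=(0.3209,0.9471)
solve A·x = −loads:
  F[0-1] = -1735.9729 N (compression)
  F[0-2] = +2704.2940 N (tension)
  F[1-2] = -2344.1447 N (compression)
  F[1-3] = -3300.9607 N (compression)
  F[2-3] = +2384.0165 N (tension)
  F[2-4] = +1375.5655 N (tension)
  F[3-4] = -5126.2542 N (compression)
  F[3-5] = +0.0000 N (tension)
  F[4-5] = -0.0000 N (compression)
  Rx@0 = -2077.8200 N
  Ry@0 = +1618.9912 N
  Ry@4 = +4938.2488 N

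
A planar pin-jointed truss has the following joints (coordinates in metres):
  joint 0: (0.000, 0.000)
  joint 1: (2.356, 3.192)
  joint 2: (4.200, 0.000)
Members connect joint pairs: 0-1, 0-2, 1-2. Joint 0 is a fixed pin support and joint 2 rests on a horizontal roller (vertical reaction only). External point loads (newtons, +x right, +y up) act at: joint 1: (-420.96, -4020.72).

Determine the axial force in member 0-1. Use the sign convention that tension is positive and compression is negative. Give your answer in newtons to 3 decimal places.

N=3 nodes, M=3 members, R=3 reactions → 2N=6, M+R=6
member 0 (0-1): L=3.9673, (cx,cy)=(0.5939,0.8046)
member 1 (0-2): L=4.2000, (cx,cy)=(1.0000,0.0000)
member 2 (1-2): L=3.6864, (cx,cy)=(0.5002,-0.8659)
solve A·x = −loads:
  F[0-1] = -2591.7031 N (compression)
  F[0-2] = +1118.1288 N (tension)
  F[1-2] = -2235.2591 N (compression)
  Rx@0 = +420.9600 N
  Ry@0 = +2085.2171 N
  Ry@2 = +1935.5029 N

-2591.703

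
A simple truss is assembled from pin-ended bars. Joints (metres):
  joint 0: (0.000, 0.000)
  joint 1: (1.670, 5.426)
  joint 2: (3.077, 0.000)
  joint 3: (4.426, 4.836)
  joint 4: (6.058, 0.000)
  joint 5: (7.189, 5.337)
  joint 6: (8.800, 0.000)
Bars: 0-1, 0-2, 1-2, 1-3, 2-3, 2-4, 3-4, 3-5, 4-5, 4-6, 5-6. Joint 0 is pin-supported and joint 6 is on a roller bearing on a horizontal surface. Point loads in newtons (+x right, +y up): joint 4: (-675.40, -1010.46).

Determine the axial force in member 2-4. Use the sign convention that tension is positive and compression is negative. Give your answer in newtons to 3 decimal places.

N=7 nodes, M=11 members, R=3 reactions → 2N=14, M+R=14
member 0 (0-1): L=5.6772, (cx,cy)=(0.2942,0.9558)
member 1 (0-2): L=3.0770, (cx,cy)=(1.0000,0.0000)
member 2 (1-2): L=5.6055, (cx,cy)=(0.2510,-0.9680)
member 3 (1-3): L=2.8184, (cx,cy)=(0.9778,-0.2093)
member 4 (2-3): L=5.0206, (cx,cy)=(0.2687,0.9632)
member 5 (2-4): L=2.9810, (cx,cy)=(1.0000,0.0000)
member 6 (3-4): L=5.1040, (cx,cy)=(0.3198,-0.9475)
member 7 (3-5): L=2.8081, (cx,cy)=(0.9840,0.1784)
member 8 (4-5): L=5.4555, (cx,cy)=(0.2073,0.9783)
member 9 (4-6): L=2.7420, (cx,cy)=(1.0000,0.0000)
member 10 (5-6): L=5.5748, (cx,cy)=(0.2890,-0.9573)
solve A·x = −loads:
  F[0-1] = -329.4252 N (compression)
  F[0-2] = -578.4962 N (compression)
  F[1-2] = +367.0712 N (tension)
  F[1-3] = -193.3239 N (compression)
  F[2-3] = -368.8849 N (compression)
  F[2-4] = -387.2431 N (compression)
  F[3-4] = +261.1690 N (tension)
  F[3-5] = -377.7268 N (compression)
  F[4-5] = +779.9467 N (tension)
  F[4-6] = +209.9733 N (tension)
  F[5-6] = -726.6098 N (compression)
  Rx@0 = +675.4000 N
  Ry@0 = +314.8502 N
  Ry@6 = +695.6099 N

-387.243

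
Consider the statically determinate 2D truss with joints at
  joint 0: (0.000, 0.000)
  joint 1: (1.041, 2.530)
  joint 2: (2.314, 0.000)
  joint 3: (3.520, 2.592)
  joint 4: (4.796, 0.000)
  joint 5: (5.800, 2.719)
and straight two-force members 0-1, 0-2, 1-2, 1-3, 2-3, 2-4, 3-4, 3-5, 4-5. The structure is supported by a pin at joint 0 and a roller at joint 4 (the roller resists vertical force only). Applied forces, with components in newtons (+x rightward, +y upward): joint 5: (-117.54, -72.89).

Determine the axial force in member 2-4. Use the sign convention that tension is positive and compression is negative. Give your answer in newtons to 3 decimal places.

N=6 nodes, M=9 members, R=3 reactions → 2N=12, M+R=12
member 0 (0-1): L=2.7358, (cx,cy)=(0.3805,0.9248)
member 1 (0-2): L=2.3140, (cx,cy)=(1.0000,0.0000)
member 2 (1-2): L=2.8322, (cx,cy)=(0.4495,-0.8933)
member 3 (1-3): L=2.4798, (cx,cy)=(0.9997,0.0250)
member 4 (2-3): L=2.8588, (cx,cy)=(0.4219,0.9067)
member 5 (2-4): L=2.4820, (cx,cy)=(1.0000,0.0000)
member 6 (3-4): L=2.8891, (cx,cy)=(0.4417,-0.8972)
member 7 (3-5): L=2.2835, (cx,cy)=(0.9985,0.0556)
member 8 (4-5): L=2.8984, (cx,cy)=(0.3464,0.9381)
solve A·x = −loads:
  F[0-1] = -55.5574 N (compression)
  F[0-2] = -96.3998 N (compression)
  F[1-2] = +56.2161 N (tension)
  F[1-3] = -46.4222 N (compression)
  F[2-3] = -55.3871 N (compression)
  F[2-4] = -47.7672 N (compression)
  F[3-4] = +51.5217 N (tension)
  F[3-5] = -92.6717 N (compression)
  F[4-5] = -72.2063 N (compression)
  Rx@0 = +117.5400 N
  Ry@0 = +51.3782 N
  Ry@4 = +21.5118 N

-47.767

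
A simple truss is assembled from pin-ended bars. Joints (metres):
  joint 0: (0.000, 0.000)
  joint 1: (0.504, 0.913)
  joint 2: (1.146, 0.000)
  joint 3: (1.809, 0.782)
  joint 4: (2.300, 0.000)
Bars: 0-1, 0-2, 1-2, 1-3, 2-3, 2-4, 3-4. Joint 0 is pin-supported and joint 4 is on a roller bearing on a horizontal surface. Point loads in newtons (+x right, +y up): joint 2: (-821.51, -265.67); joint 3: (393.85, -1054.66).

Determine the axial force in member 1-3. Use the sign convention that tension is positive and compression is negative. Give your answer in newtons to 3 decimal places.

N=5 nodes, M=7 members, R=3 reactions → 2N=10, M+R=10
member 0 (0-1): L=1.0429, (cx,cy)=(0.4833,0.8755)
member 1 (0-2): L=1.1460, (cx,cy)=(1.0000,0.0000)
member 2 (1-2): L=1.1161, (cx,cy)=(0.5752,-0.8180)
member 3 (1-3): L=1.3116, (cx,cy)=(0.9950,-0.0999)
member 4 (2-3): L=1.0252, (cx,cy)=(0.6467,0.7628)
member 5 (2-4): L=1.1540, (cx,cy)=(1.0000,0.0000)
member 6 (3-4): L=0.9234, (cx,cy)=(0.5318,-0.8469)
solve A·x = −loads:
  F[0-1] = -256.4749 N (compression)
  F[0-2] = -303.7108 N (compression)
  F[1-2] = +311.7023 N (tension)
  F[1-3] = -304.7659 N (compression)
  F[2-3] = +14.0210 N (tension)
  F[2-4] = +688.0247 N (tension)
  F[3-4] = -1293.8874 N (compression)
  Rx@0 = +427.6600 N
  Ry@0 = +224.5350 N
  Ry@4 = +1095.7950 N

-304.766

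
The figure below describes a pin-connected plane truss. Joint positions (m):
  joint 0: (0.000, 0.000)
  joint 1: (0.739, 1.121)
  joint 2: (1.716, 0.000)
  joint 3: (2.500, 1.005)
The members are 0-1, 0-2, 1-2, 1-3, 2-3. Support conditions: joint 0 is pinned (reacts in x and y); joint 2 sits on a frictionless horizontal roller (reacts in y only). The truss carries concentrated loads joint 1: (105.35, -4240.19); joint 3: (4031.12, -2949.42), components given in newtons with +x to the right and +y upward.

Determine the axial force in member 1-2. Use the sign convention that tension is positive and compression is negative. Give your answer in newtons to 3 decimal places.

-7958.948

N=4 nodes, M=5 members, R=3 reactions → 2N=8, M+R=8
member 0 (0-1): L=1.3427, (cx,cy)=(0.5504,0.8349)
member 1 (0-2): L=1.7160, (cx,cy)=(1.0000,0.0000)
member 2 (1-2): L=1.4870, (cx,cy)=(0.6570,-0.7539)
member 3 (1-3): L=1.7648, (cx,cy)=(0.9978,-0.0657)
member 4 (2-3): L=1.2746, (cx,cy)=(0.6151,0.7885)
solve A·x = −loads:
  F[0-1] = +1632.6244 N (tension)
  F[0-2] = +3237.8801 N (tension)
  F[1-2] = -7958.9478 N (compression)
  F[1-3] = +6035.5387 N (tension)
  F[2-3] = -3237.5707 N (compression)
  Rx@0 = -4136.4700 N
  Ry@0 = -1363.0843 N
  Ry@2 = +8552.6943 N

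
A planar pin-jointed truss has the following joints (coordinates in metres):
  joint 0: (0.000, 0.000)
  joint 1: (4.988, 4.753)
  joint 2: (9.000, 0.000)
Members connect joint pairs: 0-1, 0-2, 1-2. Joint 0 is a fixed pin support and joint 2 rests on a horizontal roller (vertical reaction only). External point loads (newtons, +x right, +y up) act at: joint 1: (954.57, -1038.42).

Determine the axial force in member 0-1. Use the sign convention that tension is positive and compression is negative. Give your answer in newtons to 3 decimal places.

59.744

N=3 nodes, M=3 members, R=3 reactions → 2N=6, M+R=6
member 0 (0-1): L=6.8899, (cx,cy)=(0.7240,0.6898)
member 1 (0-2): L=9.0000, (cx,cy)=(1.0000,0.0000)
member 2 (1-2): L=6.2199, (cx,cy)=(0.6450,-0.7642)
solve A·x = −loads:
  F[0-1] = +59.7443 N (tension)
  F[0-2] = +911.3178 N (tension)
  F[1-2] = -1412.8378 N (compression)
  Rx@0 = -954.5700 N
  Ry@0 = -41.2145 N
  Ry@2 = +1079.6345 N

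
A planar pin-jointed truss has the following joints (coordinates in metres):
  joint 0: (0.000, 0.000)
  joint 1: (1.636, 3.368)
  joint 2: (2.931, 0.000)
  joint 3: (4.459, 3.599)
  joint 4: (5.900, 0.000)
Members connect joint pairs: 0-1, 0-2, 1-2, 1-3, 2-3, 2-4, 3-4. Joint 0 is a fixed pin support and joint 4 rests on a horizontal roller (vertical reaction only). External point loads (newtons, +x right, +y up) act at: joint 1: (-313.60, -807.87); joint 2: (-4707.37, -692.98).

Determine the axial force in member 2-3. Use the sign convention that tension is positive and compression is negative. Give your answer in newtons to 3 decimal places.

N=5 nodes, M=7 members, R=3 reactions → 2N=10, M+R=10
member 0 (0-1): L=3.7443, (cx,cy)=(0.4369,0.8995)
member 1 (0-2): L=2.9310, (cx,cy)=(1.0000,0.0000)
member 2 (1-2): L=3.6084, (cx,cy)=(0.3589,-0.9334)
member 3 (1-3): L=2.8324, (cx,cy)=(0.9967,0.0816)
member 4 (2-3): L=3.9099, (cx,cy)=(0.3908,0.9205)
member 5 (2-4): L=2.9690, (cx,cy)=(1.0000,0.0000)
member 6 (3-4): L=3.8768, (cx,cy)=(0.3717,-0.9284)
solve A·x = −loads:
  F[0-1] = -1235.7992 N (compression)
  F[0-2] = -4481.0139 N (compression)
  F[1-2] = +296.2399 N (tension)
  F[1-3] = -333.7844 N (compression)
  F[2-3] = +452.4565 N (tension)
  F[2-4] = +155.8528 N (tension)
  F[3-4] = -419.2950 N (compression)
  Rx@0 = +5020.9700 N
  Ry@0 = +1111.5966 N
  Ry@4 = +389.2534 N

452.456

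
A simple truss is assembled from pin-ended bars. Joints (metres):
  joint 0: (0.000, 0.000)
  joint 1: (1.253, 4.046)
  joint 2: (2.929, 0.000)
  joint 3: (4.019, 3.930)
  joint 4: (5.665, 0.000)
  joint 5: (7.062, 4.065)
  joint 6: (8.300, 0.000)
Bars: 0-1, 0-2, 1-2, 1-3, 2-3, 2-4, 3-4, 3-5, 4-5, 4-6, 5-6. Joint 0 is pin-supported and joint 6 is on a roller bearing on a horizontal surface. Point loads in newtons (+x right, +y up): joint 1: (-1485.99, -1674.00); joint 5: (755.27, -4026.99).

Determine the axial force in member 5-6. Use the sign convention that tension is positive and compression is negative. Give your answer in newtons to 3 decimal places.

N=7 nodes, M=11 members, R=3 reactions → 2N=14, M+R=14
member 0 (0-1): L=4.2356, (cx,cy)=(0.2958,0.9552)
member 1 (0-2): L=2.9290, (cx,cy)=(1.0000,0.0000)
member 2 (1-2): L=4.3794, (cx,cy)=(0.3827,-0.9239)
member 3 (1-3): L=2.7684, (cx,cy)=(0.9991,-0.0419)
member 4 (2-3): L=4.0784, (cx,cy)=(0.2673,0.9636)
member 5 (2-4): L=2.7360, (cx,cy)=(1.0000,0.0000)
member 6 (3-4): L=4.2608, (cx,cy)=(0.3863,-0.9224)
member 7 (3-5): L=3.0460, (cx,cy)=(0.9990,0.0443)
member 8 (4-5): L=4.2984, (cx,cy)=(0.3250,0.9457)
member 9 (4-6): L=2.6350, (cx,cy)=(1.0000,0.0000)
member 10 (5-6): L=4.2493, (cx,cy)=(0.2913,-0.9566)
solve A·x = −loads:
  F[0-1] = -2487.7625 N (compression)
  F[0-2] = +5.2282 N (tension)
  F[1-2] = +739.0858 N (tension)
  F[1-3] = +467.6033 N (tension)
  F[2-3] = -708.5973 N (compression)
  F[2-4] = +477.4602 N (tension)
  F[3-4] = +760.7603 N (tension)
  F[3-5] = -16.0988 N (compression)
  F[4-5] = -741.9816 N (compression)
  F[4-6] = +1012.5032 N (tension)
  F[5-6] = -3475.3373 N (compression)
  Rx@0 = +730.7200 N
  Ry@0 = +2376.4138 N
  Ry@6 = +3324.5762 N

-3475.337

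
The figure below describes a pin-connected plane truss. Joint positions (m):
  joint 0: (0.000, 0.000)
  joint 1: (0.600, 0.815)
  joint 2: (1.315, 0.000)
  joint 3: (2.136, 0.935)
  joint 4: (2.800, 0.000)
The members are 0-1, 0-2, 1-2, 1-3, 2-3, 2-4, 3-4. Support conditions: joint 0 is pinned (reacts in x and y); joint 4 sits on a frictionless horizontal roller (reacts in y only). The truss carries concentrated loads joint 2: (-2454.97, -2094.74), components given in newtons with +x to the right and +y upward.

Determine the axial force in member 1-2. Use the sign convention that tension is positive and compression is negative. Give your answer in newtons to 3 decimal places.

N=5 nodes, M=7 members, R=3 reactions → 2N=10, M+R=10
member 0 (0-1): L=1.0120, (cx,cy)=(0.5929,0.8053)
member 1 (0-2): L=1.3150, (cx,cy)=(1.0000,0.0000)
member 2 (1-2): L=1.0842, (cx,cy)=(0.6595,-0.7517)
member 3 (1-3): L=1.5407, (cx,cy)=(0.9970,0.0779)
member 4 (2-3): L=1.2443, (cx,cy)=(0.6598,0.7514)
member 5 (2-4): L=1.4850, (cx,cy)=(1.0000,0.0000)
member 6 (3-4): L=1.1468, (cx,cy)=(0.5790,-0.8153)
solve A·x = −loads:
  F[0-1] = -1379.5537 N (compression)
  F[0-2] = -1637.0851 N (compression)
  F[1-2] = +1303.5476 N (tension)
  F[1-3] = -1682.6648 N (compression)
  F[2-3] = +1483.6216 N (tension)
  F[2-4] = +698.6414 N (tension)
  F[3-4] = -1206.6160 N (compression)
  Rx@0 = +2454.9700 N
  Ry@0 = +1110.9603 N
  Ry@4 = +983.7797 N

1303.548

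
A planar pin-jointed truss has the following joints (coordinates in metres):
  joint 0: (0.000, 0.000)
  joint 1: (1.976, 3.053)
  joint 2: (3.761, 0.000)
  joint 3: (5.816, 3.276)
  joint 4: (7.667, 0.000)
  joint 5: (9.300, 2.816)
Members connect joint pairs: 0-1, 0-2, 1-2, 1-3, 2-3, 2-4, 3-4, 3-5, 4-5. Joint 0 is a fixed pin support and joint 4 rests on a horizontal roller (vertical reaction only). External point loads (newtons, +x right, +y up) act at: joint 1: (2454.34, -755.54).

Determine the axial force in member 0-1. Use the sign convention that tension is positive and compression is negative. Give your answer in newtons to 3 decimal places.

496.129

N=6 nodes, M=9 members, R=3 reactions → 2N=12, M+R=12
member 0 (0-1): L=3.6367, (cx,cy)=(0.5434,0.8395)
member 1 (0-2): L=3.7610, (cx,cy)=(1.0000,0.0000)
member 2 (1-2): L=3.5365, (cx,cy)=(0.5047,-0.8633)
member 3 (1-3): L=3.8465, (cx,cy)=(0.9983,0.0580)
member 4 (2-3): L=3.8672, (cx,cy)=(0.5314,0.8471)
member 5 (2-4): L=3.9060, (cx,cy)=(1.0000,0.0000)
member 6 (3-4): L=3.7628, (cx,cy)=(0.4919,-0.8706)
member 7 (3-5): L=3.5142, (cx,cy)=(0.9914,-0.1309)
member 8 (4-5): L=3.2552, (cx,cy)=(0.5017,0.8651)
solve A·x = −loads:
  F[0-1] = +496.1290 N (tension)
  F[0-2] = +2184.7664 N (tension)
  F[1-2] = -1455.2280 N (compression)
  F[1-3] = -1452.7093 N (compression)
  F[2-3] = +1482.9719 N (tension)
  F[2-4] = +662.2253 N (tension)
  F[3-4] = -1346.1891 N (compression)
  F[3-5] = -0.0000 N (tension)
  F[4-5] = +0.0000 N (tension)
  Rx@0 = -2454.3400 N
  Ry@0 = -416.5021 N
  Ry@4 = +1172.0421 N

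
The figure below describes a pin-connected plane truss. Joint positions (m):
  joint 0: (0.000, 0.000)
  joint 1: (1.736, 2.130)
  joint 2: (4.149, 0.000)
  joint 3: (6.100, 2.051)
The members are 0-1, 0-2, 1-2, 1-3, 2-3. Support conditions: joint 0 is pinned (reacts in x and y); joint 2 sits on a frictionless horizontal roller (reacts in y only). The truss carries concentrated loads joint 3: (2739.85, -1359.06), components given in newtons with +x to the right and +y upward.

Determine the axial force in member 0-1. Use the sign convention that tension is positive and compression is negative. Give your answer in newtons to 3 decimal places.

N=4 nodes, M=5 members, R=3 reactions → 2N=8, M+R=8
member 0 (0-1): L=2.7478, (cx,cy)=(0.6318,0.7752)
member 1 (0-2): L=4.1490, (cx,cy)=(1.0000,0.0000)
member 2 (1-2): L=3.2186, (cx,cy)=(0.7497,-0.6618)
member 3 (1-3): L=4.3647, (cx,cy)=(0.9998,-0.0181)
member 4 (2-3): L=2.8307, (cx,cy)=(0.6892,0.7245)
solve A·x = −loads:
  F[0-1] = +2571.7184 N (tension)
  F[0-2] = +1115.1151 N (tension)
  F[1-2] = -3120.7674 N (compression)
  F[1-3] = +3965.0295 N (tension)
  F[2-3] = -1776.6823 N (compression)
  Rx@0 = -2739.8500 N
  Ry@0 = -1993.4824 N
  Ry@2 = +3352.5424 N

2571.718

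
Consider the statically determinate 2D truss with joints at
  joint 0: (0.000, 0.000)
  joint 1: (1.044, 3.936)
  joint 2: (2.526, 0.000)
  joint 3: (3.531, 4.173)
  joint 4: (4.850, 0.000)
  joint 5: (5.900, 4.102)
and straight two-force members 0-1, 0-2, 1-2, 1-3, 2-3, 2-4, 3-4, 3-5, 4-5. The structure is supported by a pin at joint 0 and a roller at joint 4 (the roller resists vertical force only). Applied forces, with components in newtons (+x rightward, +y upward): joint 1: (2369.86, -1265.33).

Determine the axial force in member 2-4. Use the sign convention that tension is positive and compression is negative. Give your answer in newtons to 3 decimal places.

N=6 nodes, M=9 members, R=3 reactions → 2N=12, M+R=12
member 0 (0-1): L=4.0721, (cx,cy)=(0.2564,0.9666)
member 1 (0-2): L=2.5260, (cx,cy)=(1.0000,0.0000)
member 2 (1-2): L=4.2058, (cx,cy)=(0.3524,-0.9359)
member 3 (1-3): L=2.4983, (cx,cy)=(0.9955,0.0949)
member 4 (2-3): L=4.2923, (cx,cy)=(0.2341,0.9722)
member 5 (2-4): L=2.3240, (cx,cy)=(1.0000,0.0000)
member 6 (3-4): L=4.3765, (cx,cy)=(0.3014,-0.9535)
member 7 (3-5): L=2.3701, (cx,cy)=(0.9996,-0.0300)
member 8 (4-5): L=4.2343, (cx,cy)=(0.2480,0.9688)
solve A·x = −loads:
  F[0-1] = +962.4623 N (tension)
  F[0-2] = +2123.1053 N (tension)
  F[1-2] = -2473.5398 N (compression)
  F[1-3] = -1257.1643 N (compression)
  F[2-3] = +2381.0719 N (tension)
  F[2-4] = +693.9917 N (tension)
  F[3-4] = -2302.6912 N (compression)
  F[3-5] = +0.0000 N (tension)
  F[4-5] = -0.0000 N (compression)
  Rx@0 = -2369.8600 N
  Ry@0 = -930.2934 N
  Ry@4 = +2195.6234 N

693.992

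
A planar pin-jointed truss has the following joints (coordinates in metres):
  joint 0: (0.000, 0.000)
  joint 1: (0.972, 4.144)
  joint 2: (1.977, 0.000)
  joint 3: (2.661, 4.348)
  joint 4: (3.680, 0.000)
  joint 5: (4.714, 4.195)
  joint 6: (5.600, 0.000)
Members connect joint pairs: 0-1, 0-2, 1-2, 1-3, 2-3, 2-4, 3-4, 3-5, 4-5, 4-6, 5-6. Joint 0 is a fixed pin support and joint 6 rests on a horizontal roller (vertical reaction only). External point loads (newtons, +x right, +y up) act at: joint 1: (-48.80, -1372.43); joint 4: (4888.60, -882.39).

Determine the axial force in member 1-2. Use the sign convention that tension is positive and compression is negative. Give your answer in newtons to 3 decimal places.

64.580

N=7 nodes, M=11 members, R=3 reactions → 2N=14, M+R=14
member 0 (0-1): L=4.2565, (cx,cy)=(0.2284,0.9736)
member 1 (0-2): L=1.9770, (cx,cy)=(1.0000,0.0000)
member 2 (1-2): L=4.2641, (cx,cy)=(0.2357,-0.9718)
member 3 (1-3): L=1.7013, (cx,cy)=(0.9928,0.1199)
member 4 (2-3): L=4.4015, (cx,cy)=(0.1554,0.9879)
member 5 (2-4): L=1.7030, (cx,cy)=(1.0000,0.0000)
member 6 (3-4): L=4.4658, (cx,cy)=(0.2282,-0.9736)
member 7 (3-5): L=2.0587, (cx,cy)=(0.9972,-0.0743)
member 8 (4-5): L=4.3206, (cx,cy)=(0.2393,0.9709)
member 9 (4-6): L=1.9200, (cx,cy)=(1.0000,0.0000)
member 10 (5-6): L=4.2875, (cx,cy)=(0.2066,-0.9784)
solve A·x = −loads:
  F[0-1] = -1512.8345 N (compression)
  F[0-2] = +5185.2684 N (tension)
  F[1-2] = +64.5799 N (tension)
  F[1-3] = -314.1558 N (compression)
  F[2-3] = -63.5325 N (compression)
  F[2-4] = +5210.3622 N (tension)
  F[3-4] = +130.0528 N (tension)
  F[3-5] = -352.4120 N (compression)
  F[4-5] = +778.3876 N (tension)
  F[4-6] = +165.1527 N (tension)
  F[5-6] = -799.2091 N (compression)
  Rx@0 = -4839.8000 N
  Ry@0 = +1472.8611 N
  Ry@6 = +781.9589 N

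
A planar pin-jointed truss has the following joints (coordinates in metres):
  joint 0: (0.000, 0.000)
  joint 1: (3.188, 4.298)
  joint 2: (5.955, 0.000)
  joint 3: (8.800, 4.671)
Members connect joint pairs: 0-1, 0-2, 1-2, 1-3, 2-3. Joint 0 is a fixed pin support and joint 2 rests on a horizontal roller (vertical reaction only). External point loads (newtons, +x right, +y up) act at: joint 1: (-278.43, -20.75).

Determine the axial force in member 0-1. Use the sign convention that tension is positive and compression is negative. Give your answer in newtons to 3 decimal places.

-262.207

N=4 nodes, M=5 members, R=3 reactions → 2N=8, M+R=8
member 0 (0-1): L=5.3513, (cx,cy)=(0.5957,0.8032)
member 1 (0-2): L=5.9550, (cx,cy)=(1.0000,0.0000)
member 2 (1-2): L=5.1117, (cx,cy)=(0.5413,-0.8408)
member 3 (1-3): L=5.6244, (cx,cy)=(0.9978,0.0663)
member 4 (2-3): L=5.4692, (cx,cy)=(0.5202,0.8541)
solve A·x = −loads:
  F[0-1] = -262.2067 N (compression)
  F[0-2] = -122.2214 N (compression)
  F[1-2] = +225.7877 N (tension)
  F[1-3] = +0.0000 N (tension)
  F[2-3] = -0.0000 N (compression)
  Rx@0 = +278.4300 N
  Ry@0 = +210.5974 N
  Ry@2 = -189.8474 N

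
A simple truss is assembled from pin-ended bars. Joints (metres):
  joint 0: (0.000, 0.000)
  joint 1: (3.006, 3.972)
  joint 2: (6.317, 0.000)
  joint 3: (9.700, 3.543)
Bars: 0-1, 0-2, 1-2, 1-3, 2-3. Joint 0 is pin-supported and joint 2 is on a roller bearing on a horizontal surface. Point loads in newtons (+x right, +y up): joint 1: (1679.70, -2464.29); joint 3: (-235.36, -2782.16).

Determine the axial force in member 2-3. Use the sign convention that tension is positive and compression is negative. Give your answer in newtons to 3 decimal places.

N=4 nodes, M=5 members, R=3 reactions → 2N=8, M+R=8
member 0 (0-1): L=4.9812, (cx,cy)=(0.6035,0.7974)
member 1 (0-2): L=6.3170, (cx,cy)=(1.0000,0.0000)
member 2 (1-2): L=5.1710, (cx,cy)=(0.6403,-0.7681)
member 3 (1-3): L=6.7077, (cx,cy)=(0.9980,-0.0640)
member 4 (2-3): L=4.8987, (cx,cy)=(0.6906,0.7232)
solve A·x = −loads:
  F[0-1] = +1407.6843 N (tension)
  F[0-2] = +594.8541 N (tension)
  F[1-2] = -4859.8557 N (compression)
  F[1-3] = +2286.2249 N (tension)
  F[2-3] = -3644.5848 N (compression)
  Rx@0 = -1444.3400 N
  Ry@0 = -1122.4744 N
  Ry@2 = +6368.9244 N

-3644.585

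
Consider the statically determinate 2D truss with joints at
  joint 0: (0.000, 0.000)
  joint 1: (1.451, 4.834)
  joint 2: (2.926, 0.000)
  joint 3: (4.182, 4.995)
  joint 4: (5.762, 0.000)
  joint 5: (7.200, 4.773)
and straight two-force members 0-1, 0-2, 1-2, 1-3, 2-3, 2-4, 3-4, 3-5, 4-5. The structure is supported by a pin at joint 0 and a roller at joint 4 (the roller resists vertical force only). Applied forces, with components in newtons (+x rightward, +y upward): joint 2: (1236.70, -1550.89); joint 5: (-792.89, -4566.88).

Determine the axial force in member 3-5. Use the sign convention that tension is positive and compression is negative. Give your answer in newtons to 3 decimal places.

N=6 nodes, M=9 members, R=3 reactions → 2N=12, M+R=12
member 0 (0-1): L=5.0471, (cx,cy)=(0.2875,0.9578)
member 1 (0-2): L=2.9260, (cx,cy)=(1.0000,0.0000)
member 2 (1-2): L=5.0540, (cx,cy)=(0.2918,-0.9565)
member 3 (1-3): L=2.7357, (cx,cy)=(0.9983,0.0589)
member 4 (2-3): L=5.1505, (cx,cy)=(0.2439,0.9698)
member 5 (2-4): L=2.8360, (cx,cy)=(1.0000,0.0000)
member 6 (3-4): L=5.2389, (cx,cy)=(0.3016,-0.9534)
member 7 (3-5): L=3.0262, (cx,cy)=(0.9973,-0.0734)
member 8 (4-5): L=4.9849, (cx,cy)=(0.2885,0.9575)
solve A·x = −loads:
  F[0-1] = -292.7504 N (compression)
  F[0-2] = +527.9738 N (tension)
  F[1-2] = +282.8777 N (tension)
  F[1-3] = -167.0101 N (compression)
  F[2-3] = +1320.1832 N (tension)
  F[2-4] = -948.1095 N (compression)
  F[3-4] = -1376.5488 N (compression)
  F[3-5] = +571.9113 N (tension)
  F[4-5] = -4725.8247 N (compression)
  Rx@0 = -443.8100 N
  Ry@0 = +280.3913 N
  Ry@4 = +5837.3787 N

571.911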